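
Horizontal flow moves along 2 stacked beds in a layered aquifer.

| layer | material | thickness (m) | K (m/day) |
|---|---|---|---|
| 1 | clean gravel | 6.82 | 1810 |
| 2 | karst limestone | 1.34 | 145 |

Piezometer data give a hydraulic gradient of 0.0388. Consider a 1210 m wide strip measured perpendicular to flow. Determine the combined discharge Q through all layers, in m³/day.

Flow is parallel to layering, so each bed carries its own Darcy discharge and the transmissivities add.
Σ(K_i·b_i) = 1810×6.82 + 145×1.34 = 12538 m²/day.
Hydraulic gradient i = 0.0388.
Q = Σ(K_i·b_i) · W · i = 12538 × 1210 × 0.03880 = 5.887e+05 m³/day.

589000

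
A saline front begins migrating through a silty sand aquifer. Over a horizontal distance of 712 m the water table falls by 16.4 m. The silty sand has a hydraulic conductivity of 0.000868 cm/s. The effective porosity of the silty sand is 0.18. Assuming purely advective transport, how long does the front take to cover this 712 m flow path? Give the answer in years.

20.3

Convert K: 0.000868 cm/s × 864 = 0.7500 m/day.
Hydraulic gradient i = Δh / L = 16.4 / 712 = 0.02303.
Darcy flux q = K · i = 0.7500 × 0.02303 = 0.01727 m/day.
Seepage velocity v = q / n_e = 0.01727 / 0.18 = 0.09597 m/day.
Travel time t = L / v = 712 / 0.09597 = 7419 days = 20.31 years.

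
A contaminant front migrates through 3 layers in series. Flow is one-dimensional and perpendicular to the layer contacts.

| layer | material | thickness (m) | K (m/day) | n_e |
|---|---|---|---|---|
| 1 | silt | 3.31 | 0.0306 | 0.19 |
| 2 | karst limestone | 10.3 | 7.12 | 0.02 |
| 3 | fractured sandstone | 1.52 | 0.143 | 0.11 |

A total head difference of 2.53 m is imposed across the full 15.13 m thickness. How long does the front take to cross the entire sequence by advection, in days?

47.6

With flow normal to the layers, continuity requires the same specific discharge q through every layer.
Σ(b_i/K_i) = 3.31/0.0306 + 10.3/7.12 + 1.52/0.143 = 120.2 d.
q = Δh / Σ(b_i/K_i) = 2.53 / 120.2 = 0.02104 m/day.
In each layer the seepage velocity is v_i = q/n_i, so the layer transit time is t_i = b_i·n_i / q:
  layer 1 (silt): t_1 = 3.31 × 0.19 / 0.02104 = 29.89 d
  layer 2 (karst limestone): t_2 = 10.3 × 0.02 / 0.02104 = 9.791 d
  layer 3 (fractured sandstone): t_3 = 1.52 × 0.11 / 0.02104 = 7.947 d
Total t = Σ t_i = 47.63 days.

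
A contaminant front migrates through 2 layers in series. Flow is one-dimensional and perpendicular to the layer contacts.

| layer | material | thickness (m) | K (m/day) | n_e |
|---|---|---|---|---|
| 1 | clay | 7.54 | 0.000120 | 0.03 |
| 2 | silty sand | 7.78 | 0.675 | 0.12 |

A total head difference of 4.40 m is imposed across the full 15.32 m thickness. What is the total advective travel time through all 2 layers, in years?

45.4

With flow normal to the layers, continuity requires the same specific discharge q through every layer.
Σ(b_i/K_i) = 7.54/0.000120 + 7.78/0.675 = 62845 d.
q = Δh / Σ(b_i/K_i) = 4.40 / 62845 = 7.001e-05 m/day.
In each layer the seepage velocity is v_i = q/n_i, so the layer transit time is t_i = b_i·n_i / q:
  layer 1 (clay): t_1 = 7.54 × 0.03 / 7.001e-05 = 3231 d
  layer 2 (silty sand): t_2 = 7.78 × 0.12 / 7.001e-05 = 13335 d
Total t = Σ t_i = 16565 days = 45.35 years.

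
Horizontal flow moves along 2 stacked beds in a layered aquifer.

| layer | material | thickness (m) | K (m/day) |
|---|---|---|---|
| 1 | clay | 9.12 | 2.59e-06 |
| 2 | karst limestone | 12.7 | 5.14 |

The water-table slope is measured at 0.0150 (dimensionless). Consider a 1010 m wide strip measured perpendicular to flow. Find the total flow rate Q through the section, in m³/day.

989

Flow is parallel to layering, so each bed carries its own Darcy discharge and the transmissivities add.
Σ(K_i·b_i) = 2.59e-06×9.12 + 5.14×12.7 = 65.28 m²/day.
Hydraulic gradient i = 0.0150.
Q = Σ(K_i·b_i) · W · i = 65.28 × 1010 × 0.01500 = 989.0 m³/day.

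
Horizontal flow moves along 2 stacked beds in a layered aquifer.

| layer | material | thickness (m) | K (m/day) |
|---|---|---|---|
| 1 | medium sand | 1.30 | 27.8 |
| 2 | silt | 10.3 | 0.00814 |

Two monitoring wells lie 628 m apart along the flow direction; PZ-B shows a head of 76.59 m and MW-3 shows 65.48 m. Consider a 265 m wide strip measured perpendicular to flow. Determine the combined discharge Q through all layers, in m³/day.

Flow is parallel to layering, so each bed carries its own Darcy discharge and the transmissivities add.
Σ(K_i·b_i) = 27.8×1.30 + 0.00814×10.3 = 36.22 m²/day.
Hydraulic gradient i = (76.59 − 65.48) / 628 = 11.11 / 628 = 0.01769.
Q = Σ(K_i·b_i) · W · i = 36.22 × 265 × 0.01769 = 169.8 m³/day.

170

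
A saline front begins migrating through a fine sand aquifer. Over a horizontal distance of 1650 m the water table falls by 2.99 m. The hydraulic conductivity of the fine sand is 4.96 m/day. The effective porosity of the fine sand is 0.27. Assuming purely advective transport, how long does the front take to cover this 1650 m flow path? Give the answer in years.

136

Hydraulic gradient i = Δh / L = 2.99 / 1650 = 0.001812.
Darcy flux q = K · i = 4.960 × 0.001812 = 0.008988 m/day.
Seepage velocity v = q / n_e = 0.008988 / 0.27 = 0.03329 m/day.
Travel time t = L / v = 1650 / 0.03329 = 49565 days = 135.7 years.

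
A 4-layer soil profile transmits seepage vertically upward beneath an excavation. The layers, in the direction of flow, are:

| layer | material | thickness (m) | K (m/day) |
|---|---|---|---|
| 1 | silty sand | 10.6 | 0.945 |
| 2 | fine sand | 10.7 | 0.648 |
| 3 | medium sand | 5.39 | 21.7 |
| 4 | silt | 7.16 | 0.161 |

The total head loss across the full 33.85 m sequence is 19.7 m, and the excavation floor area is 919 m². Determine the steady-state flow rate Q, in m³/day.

250

Flow is perpendicular to layering, so the layers act in series and the equivalent K is the thickness-weighted harmonic mean.
Total thickness L = 10.6 + 10.7 + 5.39 + 7.16 = 33.85 m.
Σ(b_i/K_i) = 10.6/0.945 + 10.7/0.648 + 5.39/21.7 + 7.16/0.161 = 72.45 d.
K_eq = L / Σ(b_i/K_i) = 33.85 / 72.45 = 0.4672 m/day.
Q = K_eq · A · (Δh/L) = 0.4672 × 919 × (19.7/33.85) = 249.9 m³/day.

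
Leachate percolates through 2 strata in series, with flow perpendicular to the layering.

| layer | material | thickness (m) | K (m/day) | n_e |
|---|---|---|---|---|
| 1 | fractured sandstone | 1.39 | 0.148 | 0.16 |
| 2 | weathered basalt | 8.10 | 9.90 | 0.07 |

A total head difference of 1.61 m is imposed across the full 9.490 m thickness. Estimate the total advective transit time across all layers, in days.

With flow normal to the layers, continuity requires the same specific discharge q through every layer.
Σ(b_i/K_i) = 1.39/0.148 + 8.10/9.90 = 10.21 d.
q = Δh / Σ(b_i/K_i) = 1.61 / 10.21 = 0.1577 m/day.
In each layer the seepage velocity is v_i = q/n_i, so the layer transit time is t_i = b_i·n_i / q:
  layer 1 (fractured sandstone): t_1 = 1.39 × 0.16 / 0.1577 = 1.410 d
  layer 2 (weathered basalt): t_2 = 8.10 × 0.07 / 0.1577 = 3.596 d
Total t = Σ t_i = 5.006 days.

5.01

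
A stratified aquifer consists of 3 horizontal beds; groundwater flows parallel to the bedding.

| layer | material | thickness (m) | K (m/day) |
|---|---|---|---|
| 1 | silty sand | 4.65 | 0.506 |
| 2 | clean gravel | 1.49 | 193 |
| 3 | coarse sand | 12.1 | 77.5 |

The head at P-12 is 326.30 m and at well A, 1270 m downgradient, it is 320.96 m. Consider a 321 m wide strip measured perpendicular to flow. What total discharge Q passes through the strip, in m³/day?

Flow is parallel to layering, so each bed carries its own Darcy discharge and the transmissivities add.
Σ(K_i·b_i) = 0.506×4.65 + 193×1.49 + 77.5×12.1 = 1228 m²/day.
Hydraulic gradient i = (326.30 − 320.96) / 1270 = 5.34 / 1270 = 0.004205.
Q = Σ(K_i·b_i) · W · i = 1228 × 321 × 0.004205 = 1657 m³/day.

1660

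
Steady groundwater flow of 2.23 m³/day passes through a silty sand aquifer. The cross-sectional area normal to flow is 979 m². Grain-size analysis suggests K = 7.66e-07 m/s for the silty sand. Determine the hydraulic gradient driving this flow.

Convert K: 7.66e-07 m/s × 86400 = 0.06618 m/day.
From Q = K·A·i, i = Q / (K·A) = 2.23 / (0.06618 × 979.0) = 0.03442.

0.0344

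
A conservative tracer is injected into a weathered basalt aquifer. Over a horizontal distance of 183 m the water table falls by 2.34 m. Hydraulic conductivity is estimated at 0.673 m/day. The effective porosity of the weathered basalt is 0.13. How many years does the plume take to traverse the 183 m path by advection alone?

7.57

Hydraulic gradient i = Δh / L = 2.34 / 183 = 0.01279.
Darcy flux q = K · i = 0.6730 × 0.01279 = 0.008606 m/day.
Seepage velocity v = q / n_e = 0.008606 / 0.13 = 0.06620 m/day.
Travel time t = L / v = 183 / 0.06620 = 2764 days = 7.569 years.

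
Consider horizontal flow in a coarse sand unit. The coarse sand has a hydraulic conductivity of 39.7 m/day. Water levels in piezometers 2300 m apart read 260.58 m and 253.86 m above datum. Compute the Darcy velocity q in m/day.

Hydraulic gradient i = (260.58 − 253.86) / 2300 = 6.72 / 2300 = 0.002922.
Specific discharge q = K · i = 39.70 × 0.002922 = 0.1160 m/day.

0.116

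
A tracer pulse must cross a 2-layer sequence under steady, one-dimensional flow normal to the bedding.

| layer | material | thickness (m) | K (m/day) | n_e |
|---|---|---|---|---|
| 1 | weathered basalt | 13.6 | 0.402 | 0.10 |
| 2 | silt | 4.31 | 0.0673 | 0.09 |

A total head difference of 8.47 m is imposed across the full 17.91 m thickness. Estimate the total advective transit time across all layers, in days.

20.2

With flow normal to the layers, continuity requires the same specific discharge q through every layer.
Σ(b_i/K_i) = 13.6/0.402 + 4.31/0.0673 = 97.87 d.
q = Δh / Σ(b_i/K_i) = 8.47 / 97.87 = 0.08654 m/day.
In each layer the seepage velocity is v_i = q/n_i, so the layer transit time is t_i = b_i·n_i / q:
  layer 1 (weathered basalt): t_1 = 13.6 × 0.10 / 0.08654 = 15.72 d
  layer 2 (silt): t_2 = 4.31 × 0.09 / 0.08654 = 4.482 d
Total t = Σ t_i = 20.20 days.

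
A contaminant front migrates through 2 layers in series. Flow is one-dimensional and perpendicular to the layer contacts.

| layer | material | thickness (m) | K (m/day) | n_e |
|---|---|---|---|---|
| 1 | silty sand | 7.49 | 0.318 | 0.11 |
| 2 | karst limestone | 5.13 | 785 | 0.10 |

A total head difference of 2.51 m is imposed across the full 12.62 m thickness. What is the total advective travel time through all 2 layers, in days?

12.5

With flow normal to the layers, continuity requires the same specific discharge q through every layer.
Σ(b_i/K_i) = 7.49/0.318 + 5.13/785 = 23.56 d.
q = Δh / Σ(b_i/K_i) = 2.51 / 23.56 = 0.1065 m/day.
In each layer the seepage velocity is v_i = q/n_i, so the layer transit time is t_i = b_i·n_i / q:
  layer 1 (silty sand): t_1 = 7.49 × 0.11 / 0.1065 = 7.733 d
  layer 2 (karst limestone): t_2 = 5.13 × 0.10 / 0.1065 = 4.815 d
Total t = Σ t_i = 12.55 days.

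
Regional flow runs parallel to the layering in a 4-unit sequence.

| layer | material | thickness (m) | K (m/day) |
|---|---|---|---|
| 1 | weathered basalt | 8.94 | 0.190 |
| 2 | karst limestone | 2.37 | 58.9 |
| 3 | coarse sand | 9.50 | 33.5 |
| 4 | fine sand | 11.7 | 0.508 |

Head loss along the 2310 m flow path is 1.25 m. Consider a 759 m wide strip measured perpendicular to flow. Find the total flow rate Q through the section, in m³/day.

191

Flow is parallel to layering, so each bed carries its own Darcy discharge and the transmissivities add.
Σ(K_i·b_i) = 0.190×8.94 + 58.9×2.37 + 33.5×9.50 + 0.508×11.7 = 465.5 m²/day.
Hydraulic gradient i = Δh / L = 1.25 / 2310 = 0.0005411.
Q = Σ(K_i·b_i) · W · i = 465.5 × 759 × 0.0005411 = 191.2 m³/day.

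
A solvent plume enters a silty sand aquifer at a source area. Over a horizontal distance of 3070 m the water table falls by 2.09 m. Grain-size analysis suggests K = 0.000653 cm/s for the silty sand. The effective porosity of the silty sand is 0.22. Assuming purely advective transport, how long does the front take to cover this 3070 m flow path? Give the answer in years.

4810

Convert K: 0.000653 cm/s × 864 = 0.5642 m/day.
Hydraulic gradient i = Δh / L = 2.09 / 3070 = 0.0006808.
Darcy flux q = K · i = 0.5642 × 0.0006808 = 0.0003841 m/day.
Seepage velocity v = q / n_e = 0.0003841 / 0.22 = 0.001746 m/day.
Travel time t = L / v = 3070 / 0.001746 = 1.758e+06 days = 4814 years.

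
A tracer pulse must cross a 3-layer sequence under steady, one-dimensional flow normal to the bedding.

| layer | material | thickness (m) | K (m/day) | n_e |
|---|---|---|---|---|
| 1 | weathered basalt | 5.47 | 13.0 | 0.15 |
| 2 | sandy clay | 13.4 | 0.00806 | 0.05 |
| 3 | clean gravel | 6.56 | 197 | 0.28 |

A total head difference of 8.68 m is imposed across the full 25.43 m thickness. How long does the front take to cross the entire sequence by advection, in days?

With flow normal to the layers, continuity requires the same specific discharge q through every layer.
Σ(b_i/K_i) = 5.47/13.0 + 13.4/0.00806 + 6.56/197 = 1663 d.
q = Δh / Σ(b_i/K_i) = 8.68 / 1663 = 0.005220 m/day.
In each layer the seepage velocity is v_i = q/n_i, so the layer transit time is t_i = b_i·n_i / q:
  layer 1 (weathered basalt): t_1 = 5.47 × 0.15 / 0.005220 = 157.2 d
  layer 2 (sandy clay): t_2 = 13.4 × 0.05 / 0.005220 = 128.4 d
  layer 3 (clean gravel): t_3 = 6.56 × 0.28 / 0.005220 = 351.9 d
Total t = Σ t_i = 637.5 days.

637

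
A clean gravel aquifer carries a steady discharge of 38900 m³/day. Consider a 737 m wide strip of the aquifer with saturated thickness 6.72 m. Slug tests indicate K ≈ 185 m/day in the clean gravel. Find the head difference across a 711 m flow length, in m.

30.2

Cross-sectional area A = 737 × 6.72 = 4953 m².
From Q = K·A·i, i = Q / (K·A) = 38900 / (185.0 × 4953) = 0.04246.
Head loss Δh = i · L = 0.04246 × 711 = 30.19 m.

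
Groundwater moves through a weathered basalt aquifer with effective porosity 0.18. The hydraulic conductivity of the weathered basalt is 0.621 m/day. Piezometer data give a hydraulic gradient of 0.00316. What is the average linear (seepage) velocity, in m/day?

0.0109

Hydraulic gradient i = 0.00316.
Darcy flux q = K · i = 0.6210 × 0.003160 = 0.001962 m/day.
Seepage velocity v = q / n_e = 0.001962 / 0.18 = 0.01090 m/day.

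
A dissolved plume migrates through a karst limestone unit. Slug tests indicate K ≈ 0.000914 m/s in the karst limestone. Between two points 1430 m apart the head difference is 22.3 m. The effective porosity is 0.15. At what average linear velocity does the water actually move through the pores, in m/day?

Convert K: 0.000914 m/s × 86400 = 78.97 m/day.
Hydraulic gradient i = Δh / L = 22.3 / 1430 = 0.01559.
Darcy flux q = K · i = 78.97 × 0.01559 = 1.231 m/day.
Seepage velocity v = q / n_e = 1.231 / 0.15 = 8.210 m/day.

8.21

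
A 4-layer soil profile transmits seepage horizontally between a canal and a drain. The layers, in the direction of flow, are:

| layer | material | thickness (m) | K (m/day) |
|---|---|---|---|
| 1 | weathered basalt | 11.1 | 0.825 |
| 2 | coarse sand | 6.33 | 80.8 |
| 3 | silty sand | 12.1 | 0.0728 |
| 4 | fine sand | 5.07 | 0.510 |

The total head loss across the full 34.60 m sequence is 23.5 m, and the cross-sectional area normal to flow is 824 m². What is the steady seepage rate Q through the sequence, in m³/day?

102

Flow is perpendicular to layering, so the layers act in series and the equivalent K is the thickness-weighted harmonic mean.
Total thickness L = 11.1 + 6.33 + 12.1 + 5.07 = 34.60 m.
Σ(b_i/K_i) = 11.1/0.825 + 6.33/80.8 + 12.1/0.0728 + 5.07/0.510 = 189.7 d.
K_eq = L / Σ(b_i/K_i) = 34.60 / 189.7 = 0.1824 m/day.
Q = K_eq · A · (Δh/L) = 0.1824 × 824 × (23.5/34.60) = 102.1 m³/day.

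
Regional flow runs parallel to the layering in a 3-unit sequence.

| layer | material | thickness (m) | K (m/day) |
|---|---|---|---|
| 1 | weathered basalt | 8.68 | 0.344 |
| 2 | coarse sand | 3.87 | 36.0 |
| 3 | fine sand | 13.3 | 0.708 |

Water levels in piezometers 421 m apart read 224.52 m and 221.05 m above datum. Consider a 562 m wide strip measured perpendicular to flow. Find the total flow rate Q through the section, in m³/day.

703

Flow is parallel to layering, so each bed carries its own Darcy discharge and the transmissivities add.
Σ(K_i·b_i) = 0.344×8.68 + 36.0×3.87 + 0.708×13.3 = 151.7 m²/day.
Hydraulic gradient i = (224.52 − 221.05) / 421 = 3.47 / 421 = 0.008242.
Q = Σ(K_i·b_i) · W · i = 151.7 × 562 × 0.008242 = 702.8 m³/day.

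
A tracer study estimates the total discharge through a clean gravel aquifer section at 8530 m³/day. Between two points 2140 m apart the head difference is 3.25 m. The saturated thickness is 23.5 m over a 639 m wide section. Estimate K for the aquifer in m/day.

374

Cross-sectional area A = 639 × 23.5 = 15016 m².
Hydraulic gradient i = Δh / L = 3.25 / 2140 = 0.001519.
From Q = K·A·i, K = Q / (A·i) = 8530 / (15016 × 0.001519) = 374.0 m/day.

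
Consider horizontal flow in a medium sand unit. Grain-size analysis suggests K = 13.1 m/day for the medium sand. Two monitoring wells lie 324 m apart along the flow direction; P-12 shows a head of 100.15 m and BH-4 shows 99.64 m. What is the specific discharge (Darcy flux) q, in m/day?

Hydraulic gradient i = (100.15 − 99.64) / 324 = 0.51 / 324 = 0.001574.
Specific discharge q = K · i = 13.10 × 0.001574 = 0.02062 m/day.

0.0206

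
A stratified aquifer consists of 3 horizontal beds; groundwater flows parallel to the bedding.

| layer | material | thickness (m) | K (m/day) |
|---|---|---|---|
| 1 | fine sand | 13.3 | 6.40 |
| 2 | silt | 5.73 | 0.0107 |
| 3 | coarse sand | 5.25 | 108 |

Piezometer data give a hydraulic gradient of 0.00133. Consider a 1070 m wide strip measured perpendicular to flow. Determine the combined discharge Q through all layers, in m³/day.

928

Flow is parallel to layering, so each bed carries its own Darcy discharge and the transmissivities add.
Σ(K_i·b_i) = 6.40×13.3 + 0.0107×5.73 + 108×5.25 = 652.2 m²/day.
Hydraulic gradient i = 0.00133.
Q = Σ(K_i·b_i) · W · i = 652.2 × 1070 × 0.001330 = 928.1 m³/day.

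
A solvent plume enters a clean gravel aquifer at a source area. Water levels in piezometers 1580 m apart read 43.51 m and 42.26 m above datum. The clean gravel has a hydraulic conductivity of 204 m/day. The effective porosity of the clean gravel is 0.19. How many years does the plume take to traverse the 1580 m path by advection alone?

Hydraulic gradient i = (43.51 − 42.26) / 1580 = 1.25 / 1580 = 0.0007911.
Darcy flux q = K · i = 204.0 × 0.0007911 = 0.1614 m/day.
Seepage velocity v = q / n_e = 0.1614 / 0.19 = 0.8494 m/day.
Travel time t = L / v = 1580 / 0.8494 = 1860 days = 5.093 years.

5.09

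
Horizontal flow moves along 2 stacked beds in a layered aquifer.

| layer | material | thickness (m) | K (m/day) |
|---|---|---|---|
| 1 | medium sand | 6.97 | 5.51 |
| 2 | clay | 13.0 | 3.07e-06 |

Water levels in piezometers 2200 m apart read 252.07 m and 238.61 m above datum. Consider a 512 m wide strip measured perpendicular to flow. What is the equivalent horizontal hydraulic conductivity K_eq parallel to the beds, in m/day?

Flow is parallel to layering, so each bed carries its own Darcy discharge and the transmissivities add.
Σ(K_i·b_i) = 5.51×6.97 + 3.07e-06×13.0 = 38.40 m²/day.
Total thickness b = 19.97 m, so K_eq = Σ(K_i·b_i)/b = 1.923 m/day.

1.92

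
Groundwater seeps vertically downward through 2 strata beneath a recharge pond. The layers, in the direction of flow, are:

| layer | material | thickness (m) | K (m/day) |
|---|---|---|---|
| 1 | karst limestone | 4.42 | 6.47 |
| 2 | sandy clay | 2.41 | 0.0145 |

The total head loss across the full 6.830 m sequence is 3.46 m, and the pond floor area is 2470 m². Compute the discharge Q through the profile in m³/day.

51.2

Flow is perpendicular to layering, so the layers act in series and the equivalent K is the thickness-weighted harmonic mean.
Total thickness L = 4.42 + 2.41 = 6.830 m.
Σ(b_i/K_i) = 4.42/6.47 + 2.41/0.0145 = 166.9 d.
K_eq = L / Σ(b_i/K_i) = 6.830 / 166.9 = 0.04093 m/day.
Q = K_eq · A · (Δh/L) = 0.04093 × 2470 × (3.46/6.830) = 51.21 m³/day.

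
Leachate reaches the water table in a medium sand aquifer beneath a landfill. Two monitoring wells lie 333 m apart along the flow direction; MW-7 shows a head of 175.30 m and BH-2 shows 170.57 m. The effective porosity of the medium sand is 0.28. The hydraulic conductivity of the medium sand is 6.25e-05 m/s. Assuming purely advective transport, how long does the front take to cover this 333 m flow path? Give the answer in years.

3.33

Convert K: 6.25e-05 m/s × 86400 = 5.400 m/day.
Hydraulic gradient i = (175.30 − 170.57) / 333 = 4.73 / 333 = 0.01420.
Darcy flux q = K · i = 5.400 × 0.01420 = 0.07670 m/day.
Seepage velocity v = q / n_e = 0.07670 / 0.28 = 0.2739 m/day.
Travel time t = L / v = 333 / 0.2739 = 1216 days = 3.328 years.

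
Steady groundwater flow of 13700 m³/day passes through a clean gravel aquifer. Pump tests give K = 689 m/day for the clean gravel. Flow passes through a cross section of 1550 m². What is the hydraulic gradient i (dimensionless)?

0.0128

From Q = K·A·i, i = Q / (K·A) = 13700 / (689.0 × 1550) = 0.01283.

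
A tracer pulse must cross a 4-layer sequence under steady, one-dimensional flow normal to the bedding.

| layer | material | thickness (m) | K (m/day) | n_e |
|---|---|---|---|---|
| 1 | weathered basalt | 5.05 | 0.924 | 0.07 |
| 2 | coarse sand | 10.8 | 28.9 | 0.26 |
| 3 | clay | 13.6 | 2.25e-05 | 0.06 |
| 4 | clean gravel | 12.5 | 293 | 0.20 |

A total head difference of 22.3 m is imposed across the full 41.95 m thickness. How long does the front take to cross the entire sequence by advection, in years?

With flow normal to the layers, continuity requires the same specific discharge q through every layer.
Σ(b_i/K_i) = 5.05/0.924 + 10.8/28.9 + 13.6/2.25e-05 + 12.5/293 = 6.045e+05 d.
q = Δh / Σ(b_i/K_i) = 22.3 / 6.045e+05 = 3.689e-05 m/day.
In each layer the seepage velocity is v_i = q/n_i, so the layer transit time is t_i = b_i·n_i / q:
  layer 1 (weathered basalt): t_1 = 5.05 × 0.07 / 3.689e-05 = 9582 d
  layer 2 (coarse sand): t_2 = 10.8 × 0.26 / 3.689e-05 = 76112 d
  layer 3 (clay): t_3 = 13.6 × 0.06 / 3.689e-05 = 22118 d
  layer 4 (clean gravel): t_4 = 12.5 × 0.20 / 3.689e-05 = 67763 d
Total t = Σ t_i = 1.756e+05 days = 480.7 years.

481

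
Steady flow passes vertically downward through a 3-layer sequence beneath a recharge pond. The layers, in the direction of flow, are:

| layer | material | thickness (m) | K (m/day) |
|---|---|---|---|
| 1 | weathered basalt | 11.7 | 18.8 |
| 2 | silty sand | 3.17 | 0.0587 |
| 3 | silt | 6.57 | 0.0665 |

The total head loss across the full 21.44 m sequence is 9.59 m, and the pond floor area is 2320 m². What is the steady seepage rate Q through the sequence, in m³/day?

145

Flow is perpendicular to layering, so the layers act in series and the equivalent K is the thickness-weighted harmonic mean.
Total thickness L = 11.7 + 3.17 + 6.57 = 21.44 m.
Σ(b_i/K_i) = 11.7/18.8 + 3.17/0.0587 + 6.57/0.0665 = 153.4 d.
K_eq = L / Σ(b_i/K_i) = 21.44 / 153.4 = 0.1397 m/day.
Q = K_eq · A · (Δh/L) = 0.1397 × 2320 × (9.59/21.44) = 145.0 m³/day.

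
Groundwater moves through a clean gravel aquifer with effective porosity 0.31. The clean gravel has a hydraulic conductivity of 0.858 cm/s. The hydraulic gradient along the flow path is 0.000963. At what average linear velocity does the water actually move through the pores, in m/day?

Convert K: 0.858 cm/s × 864 = 741.3 m/day.
Hydraulic gradient i = 0.000963.
Darcy flux q = K · i = 741.3 × 0.0009630 = 0.7139 m/day.
Seepage velocity v = q / n_e = 0.7139 / 0.31 = 2.303 m/day.

2.30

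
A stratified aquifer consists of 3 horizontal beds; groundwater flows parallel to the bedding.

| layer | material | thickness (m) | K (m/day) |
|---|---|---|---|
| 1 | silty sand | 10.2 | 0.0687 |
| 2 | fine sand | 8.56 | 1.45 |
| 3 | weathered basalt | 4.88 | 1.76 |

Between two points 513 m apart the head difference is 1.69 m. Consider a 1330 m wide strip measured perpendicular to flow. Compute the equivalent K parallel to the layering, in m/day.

0.918

Flow is parallel to layering, so each bed carries its own Darcy discharge and the transmissivities add.
Σ(K_i·b_i) = 0.0687×10.2 + 1.45×8.56 + 1.76×4.88 = 21.70 m²/day.
Total thickness b = 23.64 m, so K_eq = Σ(K_i·b_i)/b = 0.9180 m/day.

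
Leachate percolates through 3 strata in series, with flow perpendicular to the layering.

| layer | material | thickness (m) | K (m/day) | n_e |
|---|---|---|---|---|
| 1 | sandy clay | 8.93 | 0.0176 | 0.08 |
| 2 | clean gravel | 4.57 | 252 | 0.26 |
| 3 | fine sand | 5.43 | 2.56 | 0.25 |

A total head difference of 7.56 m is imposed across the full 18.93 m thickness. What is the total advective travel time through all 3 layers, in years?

With flow normal to the layers, continuity requires the same specific discharge q through every layer.
Σ(b_i/K_i) = 8.93/0.0176 + 4.57/252 + 5.43/2.56 = 509.5 d.
q = Δh / Σ(b_i/K_i) = 7.56 / 509.5 = 0.01484 m/day.
In each layer the seepage velocity is v_i = q/n_i, so the layer transit time is t_i = b_i·n_i / q:
  layer 1 (sandy clay): t_1 = 8.93 × 0.08 / 0.01484 = 48.15 d
  layer 2 (clean gravel): t_2 = 4.57 × 0.26 / 0.01484 = 80.08 d
  layer 3 (fine sand): t_3 = 5.43 × 0.25 / 0.01484 = 91.49 d
Total t = Σ t_i = 219.7 days = 0.6016 years.

0.602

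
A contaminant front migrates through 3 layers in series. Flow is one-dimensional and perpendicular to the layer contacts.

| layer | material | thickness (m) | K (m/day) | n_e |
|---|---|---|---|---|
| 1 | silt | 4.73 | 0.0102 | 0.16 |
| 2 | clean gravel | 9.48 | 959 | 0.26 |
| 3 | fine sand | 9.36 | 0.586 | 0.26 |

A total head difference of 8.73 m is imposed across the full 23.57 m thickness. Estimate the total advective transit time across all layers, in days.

311

With flow normal to the layers, continuity requires the same specific discharge q through every layer.
Σ(b_i/K_i) = 4.73/0.0102 + 9.48/959 + 9.36/0.586 = 479.7 d.
q = Δh / Σ(b_i/K_i) = 8.73 / 479.7 = 0.01820 m/day.
In each layer the seepage velocity is v_i = q/n_i, so the layer transit time is t_i = b_i·n_i / q:
  layer 1 (silt): t_1 = 4.73 × 0.16 / 0.01820 = 41.59 d
  layer 2 (clean gravel): t_2 = 9.48 × 0.26 / 0.01820 = 135.4 d
  layer 3 (fine sand): t_3 = 9.36 × 0.26 / 0.01820 = 133.7 d
Total t = Σ t_i = 310.7 days.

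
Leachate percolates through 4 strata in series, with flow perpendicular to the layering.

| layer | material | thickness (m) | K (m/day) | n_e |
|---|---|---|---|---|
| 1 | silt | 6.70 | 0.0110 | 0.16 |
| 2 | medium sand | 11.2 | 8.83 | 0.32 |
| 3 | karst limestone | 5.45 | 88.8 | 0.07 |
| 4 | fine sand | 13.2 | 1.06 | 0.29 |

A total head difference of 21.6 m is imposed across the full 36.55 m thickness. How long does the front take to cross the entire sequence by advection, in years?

0.700

With flow normal to the layers, continuity requires the same specific discharge q through every layer.
Σ(b_i/K_i) = 6.70/0.0110 + 11.2/8.83 + 5.45/88.8 + 13.2/1.06 = 622.9 d.
q = Δh / Σ(b_i/K_i) = 21.6 / 622.9 = 0.03468 m/day.
In each layer the seepage velocity is v_i = q/n_i, so the layer transit time is t_i = b_i·n_i / q:
  layer 1 (silt): t_1 = 6.70 × 0.16 / 0.03468 = 30.91 d
  layer 2 (medium sand): t_2 = 11.2 × 0.32 / 0.03468 = 103.4 d
  layer 3 (karst limestone): t_3 = 5.45 × 0.07 / 0.03468 = 11.00 d
  layer 4 (fine sand): t_4 = 13.2 × 0.29 / 0.03468 = 110.4 d
Total t = Σ t_i = 255.7 days = 0.6999 years.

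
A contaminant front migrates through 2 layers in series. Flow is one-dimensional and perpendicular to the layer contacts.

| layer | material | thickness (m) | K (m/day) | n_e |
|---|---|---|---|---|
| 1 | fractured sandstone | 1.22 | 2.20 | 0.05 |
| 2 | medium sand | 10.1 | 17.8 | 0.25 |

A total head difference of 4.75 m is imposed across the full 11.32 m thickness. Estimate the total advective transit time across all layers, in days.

With flow normal to the layers, continuity requires the same specific discharge q through every layer.
Σ(b_i/K_i) = 1.22/2.20 + 10.1/17.8 = 1.122 d.
q = Δh / Σ(b_i/K_i) = 4.75 / 1.122 = 4.234 m/day.
In each layer the seepage velocity is v_i = q/n_i, so the layer transit time is t_i = b_i·n_i / q:
  layer 1 (fractured sandstone): t_1 = 1.22 × 0.05 / 4.234 = 0.01441 d
  layer 2 (medium sand): t_2 = 10.1 × 0.25 / 4.234 = 0.5964 d
Total t = Σ t_i = 0.6108 days.

0.611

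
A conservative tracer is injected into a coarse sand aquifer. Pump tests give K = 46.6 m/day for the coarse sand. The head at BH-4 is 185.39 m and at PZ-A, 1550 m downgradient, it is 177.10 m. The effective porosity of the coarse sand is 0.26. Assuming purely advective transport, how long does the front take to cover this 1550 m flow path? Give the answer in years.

Hydraulic gradient i = (185.39 − 177.10) / 1550 = 8.29 / 1550 = 0.005348.
Darcy flux q = K · i = 46.60 × 0.005348 = 0.2492 m/day.
Seepage velocity v = q / n_e = 0.2492 / 0.26 = 0.9586 m/day.
Travel time t = L / v = 1550 / 0.9586 = 1617 days = 4.427 years.

4.43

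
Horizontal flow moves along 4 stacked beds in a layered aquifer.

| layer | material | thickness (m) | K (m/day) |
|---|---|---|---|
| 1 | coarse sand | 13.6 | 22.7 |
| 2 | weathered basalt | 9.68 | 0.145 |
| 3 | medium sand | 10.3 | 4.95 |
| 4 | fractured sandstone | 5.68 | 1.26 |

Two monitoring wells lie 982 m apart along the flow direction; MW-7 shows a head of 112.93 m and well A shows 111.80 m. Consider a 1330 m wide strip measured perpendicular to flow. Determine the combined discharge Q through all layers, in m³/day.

564

Flow is parallel to layering, so each bed carries its own Darcy discharge and the transmissivities add.
Σ(K_i·b_i) = 22.7×13.6 + 0.145×9.68 + 4.95×10.3 + 1.26×5.68 = 368.3 m²/day.
Hydraulic gradient i = (112.93 − 111.80) / 982 = 1.13 / 982 = 0.001151.
Q = Σ(K_i·b_i) · W · i = 368.3 × 1330 × 0.001151 = 563.6 m³/day.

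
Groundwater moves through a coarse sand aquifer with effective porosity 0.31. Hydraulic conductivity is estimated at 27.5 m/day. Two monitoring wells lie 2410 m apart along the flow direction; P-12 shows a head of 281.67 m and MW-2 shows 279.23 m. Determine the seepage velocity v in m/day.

0.0898

Hydraulic gradient i = (281.67 − 279.23) / 2410 = 2.44 / 2410 = 0.001012.
Darcy flux q = K · i = 27.50 × 0.001012 = 0.02784 m/day.
Seepage velocity v = q / n_e = 0.02784 / 0.31 = 0.08981 m/day.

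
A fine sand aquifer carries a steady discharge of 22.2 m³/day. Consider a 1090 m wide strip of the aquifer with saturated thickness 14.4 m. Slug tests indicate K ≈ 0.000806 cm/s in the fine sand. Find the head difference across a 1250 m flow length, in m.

Convert K: 0.000806 cm/s × 864 = 0.6964 m/day.
Cross-sectional area A = 1090 × 14.4 = 15696 m².
From Q = K·A·i, i = Q / (K·A) = 22.2 / (0.6964 × 15696) = 0.002031.
Head loss Δh = i · L = 0.002031 × 1250 = 2.539 m.

2.54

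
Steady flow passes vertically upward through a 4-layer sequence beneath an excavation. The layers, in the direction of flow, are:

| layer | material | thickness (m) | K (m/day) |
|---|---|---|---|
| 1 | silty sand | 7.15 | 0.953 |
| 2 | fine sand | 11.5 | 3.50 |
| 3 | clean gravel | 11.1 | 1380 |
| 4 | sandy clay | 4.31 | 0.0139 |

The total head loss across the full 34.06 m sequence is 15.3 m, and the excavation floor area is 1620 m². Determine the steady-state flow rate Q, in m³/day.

77.2

Flow is perpendicular to layering, so the layers act in series and the equivalent K is the thickness-weighted harmonic mean.
Total thickness L = 7.15 + 11.5 + 11.1 + 4.31 = 34.06 m.
Σ(b_i/K_i) = 7.15/0.953 + 11.5/3.50 + 11.1/1380 + 4.31/0.0139 = 320.9 d.
K_eq = L / Σ(b_i/K_i) = 34.06 / 320.9 = 0.1061 m/day.
Q = K_eq · A · (Δh/L) = 0.1061 × 1620 × (15.3/34.06) = 77.25 m³/day.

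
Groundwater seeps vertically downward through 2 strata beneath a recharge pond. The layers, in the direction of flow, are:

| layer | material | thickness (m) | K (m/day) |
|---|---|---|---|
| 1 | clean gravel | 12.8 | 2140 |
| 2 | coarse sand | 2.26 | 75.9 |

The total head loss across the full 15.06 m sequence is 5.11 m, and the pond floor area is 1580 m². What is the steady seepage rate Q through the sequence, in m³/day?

226000

Flow is perpendicular to layering, so the layers act in series and the equivalent K is the thickness-weighted harmonic mean.
Total thickness L = 12.8 + 2.26 = 15.06 m.
Σ(b_i/K_i) = 12.8/2140 + 2.26/75.9 = 0.03576 d.
K_eq = L / Σ(b_i/K_i) = 15.06 / 0.03576 = 421.2 m/day.
Q = K_eq · A · (Δh/L) = 421.2 × 1580 × (5.11/15.06) = 2.258e+05 m³/day.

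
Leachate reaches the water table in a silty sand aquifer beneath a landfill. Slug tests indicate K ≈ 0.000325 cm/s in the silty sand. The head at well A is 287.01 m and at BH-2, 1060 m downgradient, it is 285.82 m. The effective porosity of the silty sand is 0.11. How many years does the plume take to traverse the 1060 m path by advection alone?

Convert K: 0.000325 cm/s × 864 = 0.2808 m/day.
Hydraulic gradient i = (287.01 − 285.82) / 1060 = 1.19 / 1060 = 0.001123.
Darcy flux q = K · i = 0.2808 × 0.001123 = 0.0003152 m/day.
Seepage velocity v = q / n_e = 0.0003152 / 0.11 = 0.002866 m/day.
Travel time t = L / v = 1060 / 0.002866 = 3.699e+05 days = 1013 years.

1010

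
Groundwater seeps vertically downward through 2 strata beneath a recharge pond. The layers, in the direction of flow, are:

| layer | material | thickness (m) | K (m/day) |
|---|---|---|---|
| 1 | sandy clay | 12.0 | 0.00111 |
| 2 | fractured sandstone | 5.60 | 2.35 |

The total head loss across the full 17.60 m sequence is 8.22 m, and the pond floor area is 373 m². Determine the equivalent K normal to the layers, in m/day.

Flow is perpendicular to layering, so the layers act in series and the equivalent K is the thickness-weighted harmonic mean.
Total thickness L = 12.0 + 5.60 = 17.60 m.
Σ(b_i/K_i) = 12.0/0.00111 + 5.60/2.35 = 10813 d.
K_eq = L / Σ(b_i/K_i) = 17.60 / 10813 = 0.001628 m/day.

0.00163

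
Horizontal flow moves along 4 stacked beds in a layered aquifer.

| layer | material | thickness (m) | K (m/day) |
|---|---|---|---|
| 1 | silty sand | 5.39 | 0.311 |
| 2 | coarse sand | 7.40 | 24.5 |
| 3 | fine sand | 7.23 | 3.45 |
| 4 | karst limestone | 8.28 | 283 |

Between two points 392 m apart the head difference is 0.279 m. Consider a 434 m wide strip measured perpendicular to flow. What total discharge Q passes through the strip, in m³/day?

Flow is parallel to layering, so each bed carries its own Darcy discharge and the transmissivities add.
Σ(K_i·b_i) = 0.311×5.39 + 24.5×7.40 + 3.45×7.23 + 283×8.28 = 2551 m²/day.
Hydraulic gradient i = Δh / L = 0.279 / 392 = 0.0007117.
Q = Σ(K_i·b_i) · W · i = 2551 × 434 × 0.0007117 = 788.0 m³/day.

788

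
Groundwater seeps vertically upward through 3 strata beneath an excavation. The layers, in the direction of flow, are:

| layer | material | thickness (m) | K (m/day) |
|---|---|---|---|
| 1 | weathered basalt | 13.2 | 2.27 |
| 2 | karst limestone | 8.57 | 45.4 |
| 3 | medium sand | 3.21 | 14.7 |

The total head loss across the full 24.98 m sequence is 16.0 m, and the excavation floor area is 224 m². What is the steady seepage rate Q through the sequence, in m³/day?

576

Flow is perpendicular to layering, so the layers act in series and the equivalent K is the thickness-weighted harmonic mean.
Total thickness L = 13.2 + 8.57 + 3.21 = 24.98 m.
Σ(b_i/K_i) = 13.2/2.27 + 8.57/45.4 + 3.21/14.7 = 6.222 d.
K_eq = L / Σ(b_i/K_i) = 24.98 / 6.222 = 4.015 m/day.
Q = K_eq · A · (Δh/L) = 4.015 × 224 × (16.0/24.98) = 576.0 m³/day.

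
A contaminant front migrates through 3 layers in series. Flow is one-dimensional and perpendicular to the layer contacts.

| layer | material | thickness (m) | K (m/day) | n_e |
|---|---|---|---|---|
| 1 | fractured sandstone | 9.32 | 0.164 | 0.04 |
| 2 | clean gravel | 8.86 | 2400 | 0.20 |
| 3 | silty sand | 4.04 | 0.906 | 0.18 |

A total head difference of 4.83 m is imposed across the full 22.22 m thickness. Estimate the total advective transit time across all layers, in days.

With flow normal to the layers, continuity requires the same specific discharge q through every layer.
Σ(b_i/K_i) = 9.32/0.164 + 8.86/2400 + 4.04/0.906 = 61.29 d.
q = Δh / Σ(b_i/K_i) = 4.83 / 61.29 = 0.07880 m/day.
In each layer the seepage velocity is v_i = q/n_i, so the layer transit time is t_i = b_i·n_i / q:
  layer 1 (fractured sandstone): t_1 = 9.32 × 0.04 / 0.07880 = 4.731 d
  layer 2 (clean gravel): t_2 = 8.86 × 0.20 / 0.07880 = 22.49 d
  layer 3 (silty sand): t_3 = 4.04 × 0.18 / 0.07880 = 9.228 d
Total t = Σ t_i = 36.45 days.

36.4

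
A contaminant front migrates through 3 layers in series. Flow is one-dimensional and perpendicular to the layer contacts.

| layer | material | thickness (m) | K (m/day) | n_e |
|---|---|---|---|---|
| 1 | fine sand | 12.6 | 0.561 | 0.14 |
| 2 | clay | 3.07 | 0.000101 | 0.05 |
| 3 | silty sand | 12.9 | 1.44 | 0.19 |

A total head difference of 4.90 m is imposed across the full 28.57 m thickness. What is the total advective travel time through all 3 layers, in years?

74.3

With flow normal to the layers, continuity requires the same specific discharge q through every layer.
Σ(b_i/K_i) = 12.6/0.561 + 3.07/0.000101 + 12.9/1.44 = 30427 d.
q = Δh / Σ(b_i/K_i) = 4.90 / 30427 = 0.0001610 m/day.
In each layer the seepage velocity is v_i = q/n_i, so the layer transit time is t_i = b_i·n_i / q:
  layer 1 (fine sand): t_1 = 12.6 × 0.14 / 0.0001610 = 10954 d
  layer 2 (clay): t_2 = 3.07 × 0.05 / 0.0001610 = 953.2 d
  layer 3 (silty sand): t_3 = 12.9 × 0.19 / 0.0001610 = 15220 d
Total t = Σ t_i = 27127 days = 74.27 years.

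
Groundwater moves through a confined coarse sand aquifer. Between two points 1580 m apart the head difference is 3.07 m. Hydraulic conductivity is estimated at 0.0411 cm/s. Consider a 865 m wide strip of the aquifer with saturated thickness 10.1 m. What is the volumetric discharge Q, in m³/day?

603

Convert K: 0.0411 cm/s × 864 = 35.51 m/day.
Cross-sectional area A = 865 × 10.1 = 8736 m².
Hydraulic gradient i = Δh / L = 3.07 / 1580 = 0.001943.
Darcy's law: Q = K · A · i = 35.51 × 8736 × 0.001943 = 602.8 m³/day.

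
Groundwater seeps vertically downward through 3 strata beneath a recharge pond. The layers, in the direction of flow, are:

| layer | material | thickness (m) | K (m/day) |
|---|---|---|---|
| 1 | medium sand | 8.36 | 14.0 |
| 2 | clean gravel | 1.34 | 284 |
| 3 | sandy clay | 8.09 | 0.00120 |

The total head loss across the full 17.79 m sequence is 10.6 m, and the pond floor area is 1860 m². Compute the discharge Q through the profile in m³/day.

2.92

Flow is perpendicular to layering, so the layers act in series and the equivalent K is the thickness-weighted harmonic mean.
Total thickness L = 8.36 + 1.34 + 8.09 = 17.79 m.
Σ(b_i/K_i) = 8.36/14.0 + 1.34/284 + 8.09/0.00120 = 6742 d.
K_eq = L / Σ(b_i/K_i) = 17.79 / 6742 = 0.002639 m/day.
Q = K_eq · A · (Δh/L) = 0.002639 × 1860 × (10.6/17.79) = 2.924 m³/day.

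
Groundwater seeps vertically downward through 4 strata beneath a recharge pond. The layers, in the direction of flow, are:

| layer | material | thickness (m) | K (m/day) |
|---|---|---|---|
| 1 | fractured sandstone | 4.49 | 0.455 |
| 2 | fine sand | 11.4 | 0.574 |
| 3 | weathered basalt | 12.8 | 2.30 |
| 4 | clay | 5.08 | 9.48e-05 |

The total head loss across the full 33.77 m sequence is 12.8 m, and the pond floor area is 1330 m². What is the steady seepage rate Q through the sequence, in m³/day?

0.317

Flow is perpendicular to layering, so the layers act in series and the equivalent K is the thickness-weighted harmonic mean.
Total thickness L = 4.49 + 11.4 + 12.8 + 5.08 = 33.77 m.
Σ(b_i/K_i) = 4.49/0.455 + 11.4/0.574 + 12.8/2.30 + 5.08/9.48e-05 = 53622 d.
K_eq = L / Σ(b_i/K_i) = 33.77 / 53622 = 0.0006298 m/day.
Q = K_eq · A · (Δh/L) = 0.0006298 × 1330 × (12.8/33.77) = 0.3175 m³/day.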